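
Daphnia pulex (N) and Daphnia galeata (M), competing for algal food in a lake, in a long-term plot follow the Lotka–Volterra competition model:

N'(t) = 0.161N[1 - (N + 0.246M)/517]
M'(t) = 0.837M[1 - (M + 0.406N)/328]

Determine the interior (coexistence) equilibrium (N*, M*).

Setting both brackets to zero gives the nullclines N + 0.246M = 517 and 0.406N + M = 328.
Substituting M = 328 - 0.406N into the first: N(1 - 0.246·0.406) = 517 - 0.246·328.
So N* = 436/0.9 = 485, and then M* = 328 - 0.406·485 = 131.

N* ≈ 485, M* ≈ 131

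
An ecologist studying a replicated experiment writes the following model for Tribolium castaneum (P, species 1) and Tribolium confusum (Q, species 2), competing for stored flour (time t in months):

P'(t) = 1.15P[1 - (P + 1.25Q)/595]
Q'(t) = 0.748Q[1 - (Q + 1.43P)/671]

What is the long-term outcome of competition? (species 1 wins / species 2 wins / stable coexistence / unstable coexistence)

Compare the nullcline intercepts: K1/α12 = 595/1.25 = 476 < K2 = 671; K2/α21 = 671/1.43 = 469 < K1 = 595.
Since both are reversed, neither can invade when rare; the interior point is a saddle.

unstable coexistence (outcome depends on initial conditions)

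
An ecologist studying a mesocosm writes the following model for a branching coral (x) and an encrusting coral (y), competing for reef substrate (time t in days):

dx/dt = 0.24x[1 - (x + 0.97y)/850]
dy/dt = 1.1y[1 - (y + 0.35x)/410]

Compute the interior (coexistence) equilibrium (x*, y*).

x* ≈ 685, y* ≈ 170

Setting both brackets to zero gives the nullclines x + 0.97y = 850 and 0.35x + y = 410.
Substituting y = 410 - 0.35x into the first: x(1 - 0.97·0.35) = 850 - 0.97·410.
So x* = 452/0.661 = 685, and then y* = 410 - 0.35·685 = 170.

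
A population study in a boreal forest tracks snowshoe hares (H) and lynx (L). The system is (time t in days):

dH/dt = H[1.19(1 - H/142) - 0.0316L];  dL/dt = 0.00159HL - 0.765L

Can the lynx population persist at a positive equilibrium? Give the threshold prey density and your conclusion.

Threshold H = 481; K < 481, so no, the predator goes extinct.

The predator equation gives dL/dt > 0 only when H > 0.765/0.00159 = 481.
Without the predator, H → K = 142. Since 142 < 481, the predator cannot invade.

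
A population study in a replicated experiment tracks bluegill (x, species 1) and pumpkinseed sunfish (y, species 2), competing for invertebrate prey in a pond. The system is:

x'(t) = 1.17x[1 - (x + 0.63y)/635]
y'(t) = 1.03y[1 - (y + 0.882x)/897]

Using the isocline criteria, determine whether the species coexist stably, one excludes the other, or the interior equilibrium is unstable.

stable coexistence

Compare the nullcline intercepts: K1/α12 = 635/0.63 = 1010 > K2 = 897; K2/α21 = 897/0.882 = 1020 > K1 = 635.
Since both inequalities hold, each species can invade when rare, so the interior equilibrium is stable.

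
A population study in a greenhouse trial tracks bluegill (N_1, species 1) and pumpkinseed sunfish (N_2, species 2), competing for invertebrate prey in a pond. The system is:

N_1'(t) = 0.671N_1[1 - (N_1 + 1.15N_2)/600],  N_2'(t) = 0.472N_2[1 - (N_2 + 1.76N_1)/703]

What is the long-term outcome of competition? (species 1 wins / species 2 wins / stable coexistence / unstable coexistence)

unstable coexistence (outcome depends on initial conditions)

Compare the nullcline intercepts: K1/α12 = 600/1.15 = 522 < K2 = 703; K2/α21 = 703/1.76 = 399 < K1 = 600.
Since both are reversed, neither can invade when rare; the interior point is a saddle.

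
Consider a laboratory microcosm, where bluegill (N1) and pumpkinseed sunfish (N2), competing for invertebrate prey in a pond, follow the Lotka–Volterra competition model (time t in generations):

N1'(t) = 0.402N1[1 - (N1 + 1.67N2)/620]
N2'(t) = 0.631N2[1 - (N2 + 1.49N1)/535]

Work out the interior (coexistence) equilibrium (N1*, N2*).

N1* ≈ 184, N2* ≈ 261

Setting both brackets to zero gives the nullclines N1 + 1.67N2 = 620 and 1.49N1 + N2 = 535.
Substituting N2 = 535 - 1.49N1 into the first: N1(1 - 1.67·1.49) = 620 - 1.67·535.
So N1* = -273/-1.49 = 184, and then N2* = 535 - 1.49·184 = 261.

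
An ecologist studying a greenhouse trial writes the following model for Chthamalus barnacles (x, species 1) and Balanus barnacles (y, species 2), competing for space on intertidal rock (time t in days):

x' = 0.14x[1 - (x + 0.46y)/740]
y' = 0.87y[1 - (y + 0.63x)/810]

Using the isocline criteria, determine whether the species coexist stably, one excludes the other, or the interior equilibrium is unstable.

Compare the nullcline intercepts: K1/α12 = 740/0.46 = 1610 > K2 = 810; K2/α21 = 810/0.63 = 1290 > K1 = 740.
Since both inequalities hold, each species can invade when rare, so the interior equilibrium is stable.

stable coexistence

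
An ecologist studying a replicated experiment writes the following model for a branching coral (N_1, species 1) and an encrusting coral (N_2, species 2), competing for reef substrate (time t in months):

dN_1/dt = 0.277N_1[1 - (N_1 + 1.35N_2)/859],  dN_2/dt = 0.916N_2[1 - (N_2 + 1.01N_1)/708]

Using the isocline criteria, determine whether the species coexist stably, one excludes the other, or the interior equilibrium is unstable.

unstable coexistence (outcome depends on initial conditions)

Compare the nullcline intercepts: K1/α12 = 859/1.35 = 636 < K2 = 708; K2/α21 = 708/1.01 = 701 < K1 = 859.
Since both are reversed, neither can invade when rare; the interior point is a saddle.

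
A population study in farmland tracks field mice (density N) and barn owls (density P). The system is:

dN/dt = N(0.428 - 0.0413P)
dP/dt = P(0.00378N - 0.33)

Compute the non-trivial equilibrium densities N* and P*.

N* ≈ 87.3, P* ≈ 10.4

Set dP/dt = 0 with P > 0: 0.00378N - 0.33 = 0, so N* = 0.33/0.00378 = 87.3.
Set dN/dt = 0 with N > 0: 0.428 - 0.0413P = 0, so P* = 0.428/0.0413 = 10.4.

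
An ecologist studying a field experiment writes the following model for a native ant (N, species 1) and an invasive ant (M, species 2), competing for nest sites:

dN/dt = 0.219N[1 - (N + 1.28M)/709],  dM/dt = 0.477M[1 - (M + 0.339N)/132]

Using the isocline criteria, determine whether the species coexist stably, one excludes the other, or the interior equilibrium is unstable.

species 1 excludes species 2

Compare the nullcline intercepts: K1/α12 = 709/1.28 = 554 > K2 = 132; K2/α21 = 132/0.339 = 389 < K1 = 709.
Since the inequalities point opposite ways, species 1 can invade but species 2 cannot.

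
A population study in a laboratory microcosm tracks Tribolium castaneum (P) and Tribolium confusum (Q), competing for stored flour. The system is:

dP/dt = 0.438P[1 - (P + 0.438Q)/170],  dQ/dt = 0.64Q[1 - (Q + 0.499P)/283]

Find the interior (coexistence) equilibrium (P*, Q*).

P* ≈ 58.9, Q* ≈ 254

Setting both brackets to zero gives the nullclines P + 0.438Q = 170 and 0.499P + Q = 283.
Substituting Q = 283 - 0.499P into the first: P(1 - 0.438·0.499) = 170 - 0.438·283.
So P* = 46/0.781 = 58.9, and then Q* = 283 - 0.499·58.9 = 254.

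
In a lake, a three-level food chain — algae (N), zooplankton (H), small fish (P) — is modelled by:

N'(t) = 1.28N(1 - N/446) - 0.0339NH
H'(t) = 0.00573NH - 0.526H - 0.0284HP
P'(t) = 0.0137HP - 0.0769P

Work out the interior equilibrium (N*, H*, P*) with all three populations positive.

N* ≈ 380, H* ≈ 5.61, P* ≈ 58.1

From dP/dt = 0: 0.0137H* = 0.0769, so H* = 5.61.
From dN/dt = 0: 1.28(1 - N*/446) = 0.0339·5.61, giving N* = 446·(1 - 0.149) = 380.
From dH/dt = 0: 0.00573·380 - 0.526 = 0.0284P*, so P* = 1.65/0.0284 = 58.1.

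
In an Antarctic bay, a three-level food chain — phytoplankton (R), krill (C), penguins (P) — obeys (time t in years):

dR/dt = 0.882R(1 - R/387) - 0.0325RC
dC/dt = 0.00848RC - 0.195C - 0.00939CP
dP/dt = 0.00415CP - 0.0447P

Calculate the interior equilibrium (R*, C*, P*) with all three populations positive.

From dP/dt = 0: 0.00415C* = 0.0447, so C* = 10.8.
From dR/dt = 0: 0.882(1 - R*/387) = 0.0325·10.8, giving R* = 387·(1 - 0.397) = 233.
From dC/dt = 0: 0.00848·233 - 0.195 = 0.00939P*, so P* = 1.78/0.00939 = 190.

R* ≈ 233, C* ≈ 10.8, P* ≈ 190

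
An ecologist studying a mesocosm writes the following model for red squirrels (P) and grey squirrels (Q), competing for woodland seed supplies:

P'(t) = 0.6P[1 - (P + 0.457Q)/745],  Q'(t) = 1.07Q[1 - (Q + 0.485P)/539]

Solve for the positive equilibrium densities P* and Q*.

P* ≈ 641, Q* ≈ 228

Setting both brackets to zero gives the nullclines P + 0.457Q = 745 and 0.485P + Q = 539.
Substituting Q = 539 - 0.485P into the first: P(1 - 0.457·0.485) = 745 - 0.457·539.
So P* = 499/0.778 = 641, and then Q* = 539 - 0.485·641 = 228.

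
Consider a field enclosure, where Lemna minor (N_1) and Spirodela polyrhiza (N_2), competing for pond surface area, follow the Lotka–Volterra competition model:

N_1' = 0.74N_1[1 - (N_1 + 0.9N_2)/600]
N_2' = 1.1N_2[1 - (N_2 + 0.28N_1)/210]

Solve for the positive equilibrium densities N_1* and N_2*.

Setting both brackets to zero gives the nullclines N_1 + 0.9N_2 = 600 and 0.28N_1 + N_2 = 210.
Substituting N_2 = 210 - 0.28N_1 into the first: N_1(1 - 0.9·0.28) = 600 - 0.9·210.
So N_1* = 411/0.748 = 549, and then N_2* = 210 - 0.28·549 = 56.1.

N_1* ≈ 549, N_2* ≈ 56.1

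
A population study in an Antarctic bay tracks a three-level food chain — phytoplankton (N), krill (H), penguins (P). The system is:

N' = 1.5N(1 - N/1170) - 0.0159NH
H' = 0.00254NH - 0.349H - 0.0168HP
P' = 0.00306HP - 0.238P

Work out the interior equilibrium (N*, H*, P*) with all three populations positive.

From dP/dt = 0: 0.00306H* = 0.238, so H* = 77.8.
From dN/dt = 0: 1.5(1 - N*/1170) = 0.0159·77.8, giving N* = 1170·(1 - 0.824) = 205.
From dH/dt = 0: 0.00254·205 - 0.349 = 0.0168P*, so P* = 0.173/0.0168 = 10.3.

N* ≈ 205, H* ≈ 77.8, P* ≈ 10.3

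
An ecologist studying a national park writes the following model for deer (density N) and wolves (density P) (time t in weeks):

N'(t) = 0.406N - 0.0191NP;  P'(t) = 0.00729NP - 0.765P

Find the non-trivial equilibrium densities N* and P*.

Set dP/dt = 0 with P > 0: 0.00729N - 0.765 = 0, so N* = 0.765/0.00729 = 105.
Set dN/dt = 0 with N > 0: 0.406 - 0.0191P = 0, so P* = 0.406/0.0191 = 21.3.

N* ≈ 105, P* ≈ 21.3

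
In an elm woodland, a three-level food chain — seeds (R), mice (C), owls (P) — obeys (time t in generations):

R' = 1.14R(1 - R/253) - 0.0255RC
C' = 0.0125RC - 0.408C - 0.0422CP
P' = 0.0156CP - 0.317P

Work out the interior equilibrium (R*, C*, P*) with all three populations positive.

From dP/dt = 0: 0.0156C* = 0.317, so C* = 20.3.
From dR/dt = 0: 1.14(1 - R*/253) = 0.0255·20.3, giving R* = 253·(1 - 0.455) = 138.
From dC/dt = 0: 0.0125·138 - 0.408 = 0.0422P*, so P* = 1.32/0.0422 = 31.2.

R* ≈ 138, C* ≈ 20.3, P* ≈ 31.2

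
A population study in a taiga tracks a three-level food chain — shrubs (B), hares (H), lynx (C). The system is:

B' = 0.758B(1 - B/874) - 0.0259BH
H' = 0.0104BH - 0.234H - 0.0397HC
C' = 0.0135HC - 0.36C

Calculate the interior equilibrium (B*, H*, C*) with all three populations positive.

From dC/dt = 0: 0.0135H* = 0.36, so H* = 26.7.
From dB/dt = 0: 0.758(1 - B*/874) = 0.0259·26.7, giving B* = 874·(1 - 0.911) = 77.6.
From dH/dt = 0: 0.0104·77.6 - 0.234 = 0.0397C*, so C* = 0.573/0.0397 = 14.4.

B* ≈ 77.6, H* ≈ 26.7, C* ≈ 14.4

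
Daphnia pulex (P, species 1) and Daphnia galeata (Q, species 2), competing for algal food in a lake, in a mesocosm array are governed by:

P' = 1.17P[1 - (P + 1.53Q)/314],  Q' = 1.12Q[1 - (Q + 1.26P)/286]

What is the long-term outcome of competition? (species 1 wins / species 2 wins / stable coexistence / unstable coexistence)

Compare the nullcline intercepts: K1/α12 = 314/1.53 = 205 < K2 = 286; K2/α21 = 286/1.26 = 227 < K1 = 314.
Since both are reversed, neither can invade when rare; the interior point is a saddle.

unstable coexistence (outcome depends on initial conditions)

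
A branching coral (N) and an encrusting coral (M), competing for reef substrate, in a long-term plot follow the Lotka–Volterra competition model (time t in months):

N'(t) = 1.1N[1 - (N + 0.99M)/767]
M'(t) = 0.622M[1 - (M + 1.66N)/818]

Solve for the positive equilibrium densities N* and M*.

N* ≈ 66.6, M* ≈ 708

Setting both brackets to zero gives the nullclines N + 0.99M = 767 and 1.66N + M = 818.
Substituting M = 818 - 1.66N into the first: N(1 - 0.99·1.66) = 767 - 0.99·818.
So N* = -42.8/-0.643 = 66.6, and then M* = 818 - 1.66·66.6 = 708.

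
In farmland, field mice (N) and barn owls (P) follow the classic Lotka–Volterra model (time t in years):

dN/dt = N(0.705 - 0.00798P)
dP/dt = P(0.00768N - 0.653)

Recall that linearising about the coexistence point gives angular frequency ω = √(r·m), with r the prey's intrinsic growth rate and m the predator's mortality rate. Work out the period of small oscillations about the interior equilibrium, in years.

Here r = 0.705 and m = 0.653, so r·m = 0.46.
ω = √0.46 = 0.679 per year, hence T = 2π/ω ≈ 9.26 years.

T ≈ 9.26 years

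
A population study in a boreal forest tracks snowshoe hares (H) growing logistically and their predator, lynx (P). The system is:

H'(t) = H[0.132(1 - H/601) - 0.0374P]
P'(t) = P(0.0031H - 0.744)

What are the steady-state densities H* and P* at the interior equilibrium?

H* ≈ 240, P* ≈ 2.12

From dP/dt = 0 with P > 0: 0.0031H* = 0.744, so H* = 240.
Substitute into dH/dt = 0: 0.132(1 - 240/601) = 0.0374P*.
The bracket is 0.601, giving P* = 0.0793/0.0374 = 2.12.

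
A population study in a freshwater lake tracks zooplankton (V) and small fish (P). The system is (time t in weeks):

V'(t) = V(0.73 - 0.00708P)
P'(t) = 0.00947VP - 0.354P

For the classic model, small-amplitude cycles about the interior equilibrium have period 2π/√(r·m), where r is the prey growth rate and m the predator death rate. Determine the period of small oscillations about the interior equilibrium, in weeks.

Here r = 0.73 and m = 0.354, so r·m = 0.258.
ω = √0.258 = 0.508 per week, hence T = 2π/ω ≈ 12.4 weeks.

T ≈ 12.4 weeks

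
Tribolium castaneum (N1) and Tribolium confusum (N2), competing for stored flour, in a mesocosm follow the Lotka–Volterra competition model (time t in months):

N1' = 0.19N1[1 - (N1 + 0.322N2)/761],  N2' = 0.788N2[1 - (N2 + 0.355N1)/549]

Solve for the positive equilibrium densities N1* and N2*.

Setting both brackets to zero gives the nullclines N1 + 0.322N2 = 761 and 0.355N1 + N2 = 549.
Substituting N2 = 549 - 0.355N1 into the first: N1(1 - 0.322·0.355) = 761 - 0.322·549.
So N1* = 584/0.886 = 660, and then N2* = 549 - 0.355·660 = 315.

N1* ≈ 660, N2* ≈ 315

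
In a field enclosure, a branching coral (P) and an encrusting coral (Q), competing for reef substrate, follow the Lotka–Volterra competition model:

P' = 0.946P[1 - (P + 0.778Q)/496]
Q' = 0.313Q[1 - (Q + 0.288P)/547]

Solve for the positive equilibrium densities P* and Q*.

Setting both brackets to zero gives the nullclines P + 0.778Q = 496 and 0.288P + Q = 547.
Substituting Q = 547 - 0.288P into the first: P(1 - 0.778·0.288) = 496 - 0.778·547.
So P* = 70.4/0.776 = 90.8, and then Q* = 547 - 0.288·90.8 = 521.

P* ≈ 90.8, Q* ≈ 521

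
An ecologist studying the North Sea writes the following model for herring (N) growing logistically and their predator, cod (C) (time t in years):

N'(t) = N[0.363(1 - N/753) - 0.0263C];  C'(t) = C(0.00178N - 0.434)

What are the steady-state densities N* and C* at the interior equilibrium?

N* ≈ 244, C* ≈ 9.33

From dC/dt = 0 with C > 0: 0.00178N* = 0.434, so N* = 244.
Substitute into dN/dt = 0: 0.363(1 - 244/753) = 0.0263C*.
The bracket is 0.676, giving C* = 0.245/0.0263 = 9.33.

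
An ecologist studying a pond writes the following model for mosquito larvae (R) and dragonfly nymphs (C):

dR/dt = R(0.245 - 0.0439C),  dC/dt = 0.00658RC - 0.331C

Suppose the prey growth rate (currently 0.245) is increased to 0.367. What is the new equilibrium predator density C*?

C* ≈ 8.36

At the interior fixed point, setting dR/dt = 0 with R > 0 fixes C* = (prey growth rate)/(RC coefficient) — independent of the other coefficients.
With the change, C* = 0.367/0.0439 = 8.36; it rises from 5.58.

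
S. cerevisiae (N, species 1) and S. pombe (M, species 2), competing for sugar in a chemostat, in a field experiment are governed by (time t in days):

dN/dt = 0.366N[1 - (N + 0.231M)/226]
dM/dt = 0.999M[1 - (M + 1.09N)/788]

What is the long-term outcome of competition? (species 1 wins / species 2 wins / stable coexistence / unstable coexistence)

Compare the nullcline intercepts: K1/α12 = 226/0.231 = 978 > K2 = 788; K2/α21 = 788/1.09 = 723 > K1 = 226.
Since both inequalities hold, each species can invade when rare, so the interior equilibrium is stable.

stable coexistence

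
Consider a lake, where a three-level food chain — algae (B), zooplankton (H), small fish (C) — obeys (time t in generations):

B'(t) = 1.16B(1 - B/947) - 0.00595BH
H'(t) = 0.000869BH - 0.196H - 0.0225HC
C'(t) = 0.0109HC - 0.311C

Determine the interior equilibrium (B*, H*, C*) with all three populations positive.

From dC/dt = 0: 0.0109H* = 0.311, so H* = 28.5.
From dB/dt = 0: 1.16(1 - B*/947) = 0.00595·28.5, giving B* = 947·(1 - 0.146) = 808.
From dH/dt = 0: 0.000869·808 - 0.196 = 0.0225C*, so C* = 0.507/0.0225 = 22.5.

B* ≈ 808, H* ≈ 28.5, C* ≈ 22.5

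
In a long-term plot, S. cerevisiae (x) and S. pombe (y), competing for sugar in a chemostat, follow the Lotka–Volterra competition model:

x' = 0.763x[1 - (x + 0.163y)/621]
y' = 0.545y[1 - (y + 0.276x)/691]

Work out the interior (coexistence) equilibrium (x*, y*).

x* ≈ 532, y* ≈ 544

Setting both brackets to zero gives the nullclines x + 0.163y = 621 and 0.276x + y = 691.
Substituting y = 691 - 0.276x into the first: x(1 - 0.163·0.276) = 621 - 0.163·691.
So x* = 508/0.955 = 532, and then y* = 691 - 0.276·532 = 544.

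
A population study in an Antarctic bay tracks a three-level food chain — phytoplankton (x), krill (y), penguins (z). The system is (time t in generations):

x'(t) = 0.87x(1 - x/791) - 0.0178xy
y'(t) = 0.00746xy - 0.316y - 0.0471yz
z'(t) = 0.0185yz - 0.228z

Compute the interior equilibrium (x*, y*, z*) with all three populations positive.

From dz/dt = 0: 0.0185y* = 0.228, so y* = 12.3.
From dx/dt = 0: 0.87(1 - x*/791) = 0.0178·12.3, giving x* = 791·(1 - 0.252) = 592.
From dy/dt = 0: 0.00746·592 - 0.316 = 0.0471z*, so z* = 4.1/0.0471 = 87.

x* ≈ 592, y* ≈ 12.3, z* ≈ 87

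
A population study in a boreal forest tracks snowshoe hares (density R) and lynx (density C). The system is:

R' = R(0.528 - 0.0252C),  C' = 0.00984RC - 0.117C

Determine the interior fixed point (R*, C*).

R* ≈ 11.9, C* ≈ 21

Set dC/dt = 0 with C > 0: 0.00984R - 0.117 = 0, so R* = 0.117/0.00984 = 11.9.
Set dR/dt = 0 with R > 0: 0.528 - 0.0252C = 0, so C* = 0.528/0.0252 = 21.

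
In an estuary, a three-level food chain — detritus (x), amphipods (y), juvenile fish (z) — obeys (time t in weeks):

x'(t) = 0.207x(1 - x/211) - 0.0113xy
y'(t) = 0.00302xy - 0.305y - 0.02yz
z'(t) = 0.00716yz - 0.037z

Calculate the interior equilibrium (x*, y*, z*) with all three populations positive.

From dz/dt = 0: 0.00716y* = 0.037, so y* = 5.17.
From dx/dt = 0: 0.207(1 - x*/211) = 0.0113·5.17, giving x* = 211·(1 - 0.282) = 151.
From dy/dt = 0: 0.00302·151 - 0.305 = 0.02z*, so z* = 0.152/0.02 = 7.62.

x* ≈ 151, y* ≈ 5.17, z* ≈ 7.62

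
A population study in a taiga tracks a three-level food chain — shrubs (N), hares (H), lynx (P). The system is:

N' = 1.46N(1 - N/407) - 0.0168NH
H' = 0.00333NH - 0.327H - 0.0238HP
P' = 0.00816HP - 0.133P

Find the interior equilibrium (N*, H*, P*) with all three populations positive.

From dP/dt = 0: 0.00816H* = 0.133, so H* = 16.3.
From dN/dt = 0: 1.46(1 - N*/407) = 0.0168·16.3, giving N* = 407·(1 - 0.188) = 331.
From dH/dt = 0: 0.00333·331 - 0.327 = 0.0238P*, so P* = 0.774/0.0238 = 32.5.

N* ≈ 331, H* ≈ 16.3, P* ≈ 32.5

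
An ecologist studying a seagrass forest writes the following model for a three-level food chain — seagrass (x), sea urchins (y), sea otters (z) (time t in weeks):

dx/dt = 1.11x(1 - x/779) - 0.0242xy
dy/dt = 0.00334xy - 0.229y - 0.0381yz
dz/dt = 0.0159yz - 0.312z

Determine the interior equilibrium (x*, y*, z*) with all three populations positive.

x* ≈ 446, y* ≈ 19.6, z* ≈ 33.1

From dz/dt = 0: 0.0159y* = 0.312, so y* = 19.6.
From dx/dt = 0: 1.11(1 - x*/779) = 0.0242·19.6, giving x* = 779·(1 - 0.428) = 446.
From dy/dt = 0: 0.00334·446 - 0.229 = 0.0381z*, so z* = 1.26/0.0381 = 33.1.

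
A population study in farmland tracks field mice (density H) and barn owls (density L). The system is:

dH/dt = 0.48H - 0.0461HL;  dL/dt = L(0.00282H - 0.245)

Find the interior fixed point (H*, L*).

H* ≈ 86.9, L* ≈ 10.4

Set dL/dt = 0 with L > 0: 0.00282H - 0.245 = 0, so H* = 0.245/0.00282 = 86.9.
Set dH/dt = 0 with H > 0: 0.48 - 0.0461L = 0, so L* = 0.48/0.0461 = 10.4.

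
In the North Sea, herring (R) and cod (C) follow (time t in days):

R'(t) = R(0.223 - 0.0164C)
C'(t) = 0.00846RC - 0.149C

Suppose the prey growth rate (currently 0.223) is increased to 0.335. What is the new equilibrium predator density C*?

C* ≈ 20.4

At the interior fixed point, setting dR/dt = 0 with R > 0 fixes C* = (prey growth rate)/(RC coefficient) — independent of the other coefficients.
With the change, C* = 0.335/0.0164 = 20.4; it rises from 13.6.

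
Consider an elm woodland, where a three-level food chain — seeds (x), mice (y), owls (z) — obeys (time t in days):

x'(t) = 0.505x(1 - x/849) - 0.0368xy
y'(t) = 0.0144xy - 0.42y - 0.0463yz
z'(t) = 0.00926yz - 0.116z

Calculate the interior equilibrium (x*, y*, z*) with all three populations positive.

x* ≈ 74, y* ≈ 12.5, z* ≈ 13.9

From dz/dt = 0: 0.00926y* = 0.116, so y* = 12.5.
From dx/dt = 0: 0.505(1 - x*/849) = 0.0368·12.5, giving x* = 849·(1 - 0.913) = 74.
From dy/dt = 0: 0.0144·74 - 0.42 = 0.0463z*, so z* = 0.645/0.0463 = 13.9.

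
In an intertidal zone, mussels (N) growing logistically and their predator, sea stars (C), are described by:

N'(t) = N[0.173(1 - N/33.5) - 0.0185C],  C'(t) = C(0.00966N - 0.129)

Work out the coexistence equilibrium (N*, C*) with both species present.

N* ≈ 13.4, C* ≈ 5.62

From dC/dt = 0 with C > 0: 0.00966N* = 0.129, so N* = 13.4.
Substitute into dN/dt = 0: 0.173(1 - 13.4/33.5) = 0.0185C*.
The bracket is 0.601, giving C* = 0.104/0.0185 = 5.62.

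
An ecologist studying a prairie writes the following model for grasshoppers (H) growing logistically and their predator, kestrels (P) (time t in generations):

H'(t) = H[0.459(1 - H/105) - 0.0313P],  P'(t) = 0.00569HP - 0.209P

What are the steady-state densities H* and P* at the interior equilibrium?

H* ≈ 36.7, P* ≈ 9.53

From dP/dt = 0 with P > 0: 0.00569H* = 0.209, so H* = 36.7.
Substitute into dH/dt = 0: 0.459(1 - 36.7/105) = 0.0313P*.
The bracket is 0.65, giving P* = 0.298/0.0313 = 9.53.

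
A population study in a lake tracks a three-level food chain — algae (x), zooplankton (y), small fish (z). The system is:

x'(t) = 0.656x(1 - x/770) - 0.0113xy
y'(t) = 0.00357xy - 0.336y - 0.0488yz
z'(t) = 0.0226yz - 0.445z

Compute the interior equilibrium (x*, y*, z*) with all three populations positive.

From dz/dt = 0: 0.0226y* = 0.445, so y* = 19.7.
From dx/dt = 0: 0.656(1 - x*/770) = 0.0113·19.7, giving x* = 770·(1 - 0.339) = 509.
From dy/dt = 0: 0.00357·509 - 0.336 = 0.0488z*, so z* = 1.48/0.0488 = 30.3.

x* ≈ 509, y* ≈ 19.7, z* ≈ 30.3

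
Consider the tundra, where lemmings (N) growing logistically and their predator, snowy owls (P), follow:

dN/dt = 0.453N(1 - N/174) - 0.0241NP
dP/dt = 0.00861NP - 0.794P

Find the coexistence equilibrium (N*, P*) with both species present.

From dP/dt = 0 with P > 0: 0.00861N* = 0.794, so N* = 92.2.
Substitute into dN/dt = 0: 0.453(1 - 92.2/174) = 0.0241P*.
The bracket is 0.47, giving P* = 0.213/0.0241 = 8.83.

N* ≈ 92.2, P* ≈ 8.83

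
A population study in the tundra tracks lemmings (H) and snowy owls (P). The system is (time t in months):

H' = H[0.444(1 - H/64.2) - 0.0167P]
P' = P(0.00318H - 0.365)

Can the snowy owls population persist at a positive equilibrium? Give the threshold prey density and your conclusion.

The predator equation gives dP/dt > 0 only when H > 0.365/0.00318 = 115.
Without the predator, H → K = 64.2. Since 64.2 < 115, the predator cannot invade.

Threshold H = 115; K < 115, so no, the predator goes extinct.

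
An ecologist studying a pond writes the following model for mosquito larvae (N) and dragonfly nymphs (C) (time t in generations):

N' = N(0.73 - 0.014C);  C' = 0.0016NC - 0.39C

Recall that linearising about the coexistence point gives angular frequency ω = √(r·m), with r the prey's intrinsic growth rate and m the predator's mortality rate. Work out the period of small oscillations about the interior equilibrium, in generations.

T ≈ 11.8 generations

Here r = 0.73 and m = 0.39, so r·m = 0.285.
ω = √0.285 = 0.534 per generation, hence T = 2π/ω ≈ 11.8 generations.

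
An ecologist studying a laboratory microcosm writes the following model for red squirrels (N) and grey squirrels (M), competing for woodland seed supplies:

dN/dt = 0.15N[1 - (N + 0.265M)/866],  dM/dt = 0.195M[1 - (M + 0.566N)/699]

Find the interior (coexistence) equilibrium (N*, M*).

N* ≈ 801, M* ≈ 246

Setting both brackets to zero gives the nullclines N + 0.265M = 866 and 0.566N + M = 699.
Substituting M = 699 - 0.566N into the first: N(1 - 0.265·0.566) = 866 - 0.265·699.
So N* = 681/0.85 = 801, and then M* = 699 - 0.566·801 = 246.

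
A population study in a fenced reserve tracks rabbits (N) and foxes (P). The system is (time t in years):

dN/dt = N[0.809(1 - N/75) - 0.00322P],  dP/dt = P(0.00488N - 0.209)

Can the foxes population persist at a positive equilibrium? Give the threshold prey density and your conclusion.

Threshold N = 42.8; K > 42.8, so yes, the predator persists.

The predator equation gives dP/dt > 0 only when N > 0.209/0.00488 = 42.8.
Without the predator, N → K = 75. Since 75 > 42.8, the predator can invade and persist.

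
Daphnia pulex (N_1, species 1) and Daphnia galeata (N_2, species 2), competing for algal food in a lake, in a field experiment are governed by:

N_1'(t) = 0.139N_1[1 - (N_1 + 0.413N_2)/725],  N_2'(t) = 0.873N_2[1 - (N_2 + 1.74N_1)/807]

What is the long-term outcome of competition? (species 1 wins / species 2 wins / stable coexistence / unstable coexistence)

species 1 excludes species 2

Compare the nullcline intercepts: K1/α12 = 725/0.413 = 1760 > K2 = 807; K2/α21 = 807/1.74 = 464 < K1 = 725.
Since the inequalities point opposite ways, species 1 can invade but species 2 cannot.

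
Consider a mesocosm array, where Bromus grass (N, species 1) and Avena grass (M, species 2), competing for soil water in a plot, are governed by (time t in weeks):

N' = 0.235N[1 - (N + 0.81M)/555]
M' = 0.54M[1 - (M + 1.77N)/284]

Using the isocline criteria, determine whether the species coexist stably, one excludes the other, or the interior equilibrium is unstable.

species 1 excludes species 2

Compare the nullcline intercepts: K1/α12 = 555/0.81 = 685 > K2 = 284; K2/α21 = 284/1.77 = 160 < K1 = 555.
Since the inequalities point opposite ways, species 1 can invade but species 2 cannot.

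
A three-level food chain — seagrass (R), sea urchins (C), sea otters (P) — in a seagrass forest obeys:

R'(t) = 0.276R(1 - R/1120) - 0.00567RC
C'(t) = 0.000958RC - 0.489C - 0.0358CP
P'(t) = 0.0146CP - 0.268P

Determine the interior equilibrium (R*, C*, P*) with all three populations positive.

R* ≈ 698, C* ≈ 18.4, P* ≈ 5.01

From dP/dt = 0: 0.0146C* = 0.268, so C* = 18.4.
From dR/dt = 0: 0.276(1 - R*/1120) = 0.00567·18.4, giving R* = 1120·(1 - 0.377) = 698.
From dC/dt = 0: 0.000958·698 - 0.489 = 0.0358P*, so P* = 0.179/0.0358 = 5.01.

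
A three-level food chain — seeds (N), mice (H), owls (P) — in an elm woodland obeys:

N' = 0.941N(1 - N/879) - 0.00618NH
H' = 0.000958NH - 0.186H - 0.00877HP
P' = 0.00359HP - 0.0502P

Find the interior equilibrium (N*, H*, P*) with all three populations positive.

N* ≈ 798, H* ≈ 14, P* ≈ 66

From dP/dt = 0: 0.00359H* = 0.0502, so H* = 14.
From dN/dt = 0: 0.941(1 - N*/879) = 0.00618·14, giving N* = 879·(1 - 0.0918) = 798.
From dH/dt = 0: 0.000958·798 - 0.186 = 0.00877P*, so P* = 0.579/0.00877 = 66.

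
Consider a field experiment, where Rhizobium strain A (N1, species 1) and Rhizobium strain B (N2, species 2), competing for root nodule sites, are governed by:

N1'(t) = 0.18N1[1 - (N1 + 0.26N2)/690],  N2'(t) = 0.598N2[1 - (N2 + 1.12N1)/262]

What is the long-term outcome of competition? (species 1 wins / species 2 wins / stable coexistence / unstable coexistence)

Compare the nullcline intercepts: K1/α12 = 690/0.26 = 2650 > K2 = 262; K2/α21 = 262/1.12 = 234 < K1 = 690.
Since the inequalities point opposite ways, species 1 can invade but species 2 cannot.

species 1 excludes species 2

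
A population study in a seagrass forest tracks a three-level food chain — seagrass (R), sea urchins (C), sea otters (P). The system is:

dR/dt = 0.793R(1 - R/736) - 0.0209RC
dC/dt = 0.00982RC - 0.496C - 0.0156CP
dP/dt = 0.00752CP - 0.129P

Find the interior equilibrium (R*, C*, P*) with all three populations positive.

From dP/dt = 0: 0.00752C* = 0.129, so C* = 17.2.
From dR/dt = 0: 0.793(1 - R*/736) = 0.0209·17.2, giving R* = 736·(1 - 0.452) = 403.
From dC/dt = 0: 0.00982·403 - 0.496 = 0.0156P*, so P* = 3.46/0.0156 = 222.

R* ≈ 403, C* ≈ 17.2, P* ≈ 222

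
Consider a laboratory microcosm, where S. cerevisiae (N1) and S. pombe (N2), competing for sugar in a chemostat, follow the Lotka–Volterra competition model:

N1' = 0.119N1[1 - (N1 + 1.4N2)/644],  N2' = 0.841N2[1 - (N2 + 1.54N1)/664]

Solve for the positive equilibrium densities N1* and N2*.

N1* ≈ 247, N2* ≈ 284

Setting both brackets to zero gives the nullclines N1 + 1.4N2 = 644 and 1.54N1 + N2 = 664.
Substituting N2 = 664 - 1.54N1 into the first: N1(1 - 1.4·1.54) = 644 - 1.4·664.
So N1* = -286/-1.16 = 247, and then N2* = 664 - 1.54·247 = 284.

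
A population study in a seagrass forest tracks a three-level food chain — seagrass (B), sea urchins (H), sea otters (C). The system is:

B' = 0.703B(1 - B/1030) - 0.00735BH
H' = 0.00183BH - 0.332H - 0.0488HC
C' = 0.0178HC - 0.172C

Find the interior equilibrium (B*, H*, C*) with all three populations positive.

From dC/dt = 0: 0.0178H* = 0.172, so H* = 9.66.
From dB/dt = 0: 0.703(1 - B*/1030) = 0.00735·9.66, giving B* = 1030·(1 - 0.101) = 926.
From dH/dt = 0: 0.00183·926 - 0.332 = 0.0488C*, so C* = 1.36/0.0488 = 27.9.

B* ≈ 926, H* ≈ 9.66, C* ≈ 27.9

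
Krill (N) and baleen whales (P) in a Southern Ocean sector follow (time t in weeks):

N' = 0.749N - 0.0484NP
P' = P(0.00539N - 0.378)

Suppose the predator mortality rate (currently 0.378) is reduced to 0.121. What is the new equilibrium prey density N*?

N* ≈ 22.4

At the interior fixed point, setting dP/dt = 0 with P > 0 fixes N* = (predator death rate)/(NP coefficient) — independent of the other coefficients.
With the change, N* = 0.121/0.00539 = 22.4; it falls from 70.1.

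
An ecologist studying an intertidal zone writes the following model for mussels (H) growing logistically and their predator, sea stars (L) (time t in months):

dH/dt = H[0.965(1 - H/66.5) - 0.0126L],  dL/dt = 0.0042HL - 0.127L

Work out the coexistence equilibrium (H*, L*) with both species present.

H* ≈ 30.2, L* ≈ 41.8

From dL/dt = 0 with L > 0: 0.0042H* = 0.127, so H* = 30.2.
Substitute into dH/dt = 0: 0.965(1 - 30.2/66.5) = 0.0126L*.
The bracket is 0.545, giving L* = 0.526/0.0126 = 41.8.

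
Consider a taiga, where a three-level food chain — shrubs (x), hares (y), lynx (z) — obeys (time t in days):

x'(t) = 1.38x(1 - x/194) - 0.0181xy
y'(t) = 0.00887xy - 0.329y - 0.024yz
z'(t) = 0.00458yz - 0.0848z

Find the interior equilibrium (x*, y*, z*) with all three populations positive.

From dz/dt = 0: 0.00458y* = 0.0848, so y* = 18.5.
From dx/dt = 0: 1.38(1 - x*/194) = 0.0181·18.5, giving x* = 194·(1 - 0.243) = 147.
From dy/dt = 0: 0.00887·147 - 0.329 = 0.024z*, so z* = 0.974/0.024 = 40.6.

x* ≈ 147, y* ≈ 18.5, z* ≈ 40.6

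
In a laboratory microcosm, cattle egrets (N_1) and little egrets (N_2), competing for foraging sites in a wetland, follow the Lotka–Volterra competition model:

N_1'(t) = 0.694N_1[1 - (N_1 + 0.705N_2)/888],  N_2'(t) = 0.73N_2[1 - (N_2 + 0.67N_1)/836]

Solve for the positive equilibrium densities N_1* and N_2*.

N_1* ≈ 566, N_2* ≈ 457

Setting both brackets to zero gives the nullclines N_1 + 0.705N_2 = 888 and 0.67N_1 + N_2 = 836.
Substituting N_2 = 836 - 0.67N_1 into the first: N_1(1 - 0.705·0.67) = 888 - 0.705·836.
So N_1* = 299/0.528 = 566, and then N_2* = 836 - 0.67·566 = 457.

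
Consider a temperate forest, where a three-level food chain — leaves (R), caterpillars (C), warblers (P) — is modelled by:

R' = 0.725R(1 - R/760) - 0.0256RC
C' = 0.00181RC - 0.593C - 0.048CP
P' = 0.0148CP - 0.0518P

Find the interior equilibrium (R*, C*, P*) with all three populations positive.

R* ≈ 666, C* ≈ 3.5, P* ≈ 12.8

From dP/dt = 0: 0.0148C* = 0.0518, so C* = 3.5.
From dR/dt = 0: 0.725(1 - R*/760) = 0.0256·3.5, giving R* = 760·(1 - 0.124) = 666.
From dC/dt = 0: 0.00181·666 - 0.593 = 0.048P*, so P* = 0.613/0.048 = 12.8.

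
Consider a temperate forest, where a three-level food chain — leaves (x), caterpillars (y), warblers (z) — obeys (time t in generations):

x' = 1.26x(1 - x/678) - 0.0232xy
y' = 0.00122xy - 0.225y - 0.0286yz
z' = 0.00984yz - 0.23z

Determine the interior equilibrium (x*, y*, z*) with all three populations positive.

x* ≈ 386, y* ≈ 23.4, z* ≈ 8.61

From dz/dt = 0: 0.00984y* = 0.23, so y* = 23.4.
From dx/dt = 0: 1.26(1 - x*/678) = 0.0232·23.4, giving x* = 678·(1 - 0.43) = 386.
From dy/dt = 0: 0.00122·386 - 0.225 = 0.0286z*, so z* = 0.246/0.0286 = 8.61.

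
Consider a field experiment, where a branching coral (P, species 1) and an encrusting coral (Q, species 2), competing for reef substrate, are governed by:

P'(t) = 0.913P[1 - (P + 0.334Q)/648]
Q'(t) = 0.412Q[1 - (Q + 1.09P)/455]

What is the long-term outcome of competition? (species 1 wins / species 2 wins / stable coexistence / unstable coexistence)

species 1 excludes species 2

Compare the nullcline intercepts: K1/α12 = 648/0.334 = 1940 > K2 = 455; K2/α21 = 455/1.09 = 417 < K1 = 648.
Since the inequalities point opposite ways, species 1 can invade but species 2 cannot.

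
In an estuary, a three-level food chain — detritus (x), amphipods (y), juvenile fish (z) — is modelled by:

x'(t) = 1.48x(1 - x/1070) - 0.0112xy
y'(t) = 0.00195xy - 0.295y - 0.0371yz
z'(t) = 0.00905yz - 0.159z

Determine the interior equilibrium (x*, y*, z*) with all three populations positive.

From dz/dt = 0: 0.00905y* = 0.159, so y* = 17.6.
From dx/dt = 0: 1.48(1 - x*/1070) = 0.0112·17.6, giving x* = 1070·(1 - 0.133) = 928.
From dy/dt = 0: 0.00195·928 - 0.295 = 0.0371z*, so z* = 1.51/0.0371 = 40.8.

x* ≈ 928, y* ≈ 17.6, z* ≈ 40.8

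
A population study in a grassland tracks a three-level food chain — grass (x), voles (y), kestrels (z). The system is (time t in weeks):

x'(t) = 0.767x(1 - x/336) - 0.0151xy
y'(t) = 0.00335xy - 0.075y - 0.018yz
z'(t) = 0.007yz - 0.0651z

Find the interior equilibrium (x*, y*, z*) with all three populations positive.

From dz/dt = 0: 0.007y* = 0.0651, so y* = 9.3.
From dx/dt = 0: 0.767(1 - x*/336) = 0.0151·9.3, giving x* = 336·(1 - 0.183) = 274.
From dy/dt = 0: 0.00335·274 - 0.075 = 0.018z*, so z* = 0.845/0.018 = 46.9.

x* ≈ 274, y* ≈ 9.3, z* ≈ 46.9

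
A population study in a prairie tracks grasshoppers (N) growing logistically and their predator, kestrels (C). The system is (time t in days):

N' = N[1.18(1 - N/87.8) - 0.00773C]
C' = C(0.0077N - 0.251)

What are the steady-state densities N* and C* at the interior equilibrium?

N* ≈ 32.6, C* ≈ 96

From dC/dt = 0 with C > 0: 0.0077N* = 0.251, so N* = 32.6.
Substitute into dN/dt = 0: 1.18(1 - 32.6/87.8) = 0.00773C*.
The bracket is 0.629, giving C* = 0.742/0.00773 = 96.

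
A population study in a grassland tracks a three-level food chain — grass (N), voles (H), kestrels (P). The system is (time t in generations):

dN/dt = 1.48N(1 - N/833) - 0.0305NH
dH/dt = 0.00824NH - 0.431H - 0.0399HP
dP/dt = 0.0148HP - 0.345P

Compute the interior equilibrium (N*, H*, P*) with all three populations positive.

N* ≈ 433, H* ≈ 23.3, P* ≈ 78.6

From dP/dt = 0: 0.0148H* = 0.345, so H* = 23.3.
From dN/dt = 0: 1.48(1 - N*/833) = 0.0305·23.3, giving N* = 833·(1 - 0.48) = 433.
From dH/dt = 0: 0.00824·433 - 0.431 = 0.0399P*, so P* = 3.14/0.0399 = 78.6.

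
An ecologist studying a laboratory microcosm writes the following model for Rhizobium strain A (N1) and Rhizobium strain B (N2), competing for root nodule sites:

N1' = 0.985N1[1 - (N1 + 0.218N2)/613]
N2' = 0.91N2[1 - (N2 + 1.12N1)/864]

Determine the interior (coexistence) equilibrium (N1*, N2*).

N1* ≈ 562, N2* ≈ 235

Setting both brackets to zero gives the nullclines N1 + 0.218N2 = 613 and 1.12N1 + N2 = 864.
Substituting N2 = 864 - 1.12N1 into the first: N1(1 - 0.218·1.12) = 613 - 0.218·864.
So N1* = 425/0.756 = 562, and then N2* = 864 - 1.12·562 = 235.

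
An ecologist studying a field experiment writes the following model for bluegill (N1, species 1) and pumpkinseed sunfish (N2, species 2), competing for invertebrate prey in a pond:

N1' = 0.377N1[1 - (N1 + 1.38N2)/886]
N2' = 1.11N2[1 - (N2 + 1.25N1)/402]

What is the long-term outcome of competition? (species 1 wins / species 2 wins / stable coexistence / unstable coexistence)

species 1 excludes species 2

Compare the nullcline intercepts: K1/α12 = 886/1.38 = 642 > K2 = 402; K2/α21 = 402/1.25 = 322 < K1 = 886.
Since the inequalities point opposite ways, species 1 can invade but species 2 cannot.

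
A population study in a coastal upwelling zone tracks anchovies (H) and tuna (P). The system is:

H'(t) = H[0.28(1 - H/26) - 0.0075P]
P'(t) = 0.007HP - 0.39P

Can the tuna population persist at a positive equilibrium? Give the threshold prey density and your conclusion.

The predator equation gives dP/dt > 0 only when H > 0.39/0.007 = 55.7.
Without the predator, H → K = 26. Since 26 < 55.7, the predator cannot invade.

Threshold H = 55.7; K < 55.7, so no, the predator goes extinct.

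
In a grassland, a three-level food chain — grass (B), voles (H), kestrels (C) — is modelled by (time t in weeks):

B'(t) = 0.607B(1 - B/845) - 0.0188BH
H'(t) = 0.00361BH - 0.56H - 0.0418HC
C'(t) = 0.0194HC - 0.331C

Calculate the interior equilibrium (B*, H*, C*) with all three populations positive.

B* ≈ 398, H* ≈ 17.1, C* ≈ 21

From dC/dt = 0: 0.0194H* = 0.331, so H* = 17.1.
From dB/dt = 0: 0.607(1 - B*/845) = 0.0188·17.1, giving B* = 845·(1 - 0.528) = 398.
From dH/dt = 0: 0.00361·398 - 0.56 = 0.0418C*, so C* = 0.878/0.0418 = 21.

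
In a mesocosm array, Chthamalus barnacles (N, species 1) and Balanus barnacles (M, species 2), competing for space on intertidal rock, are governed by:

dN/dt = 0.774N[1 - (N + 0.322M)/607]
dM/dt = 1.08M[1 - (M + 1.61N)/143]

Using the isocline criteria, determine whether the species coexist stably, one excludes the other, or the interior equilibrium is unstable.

species 1 excludes species 2

Compare the nullcline intercepts: K1/α12 = 607/0.322 = 1890 > K2 = 143; K2/α21 = 143/1.61 = 88.8 < K1 = 607.
Since the inequalities point opposite ways, species 1 can invade but species 2 cannot.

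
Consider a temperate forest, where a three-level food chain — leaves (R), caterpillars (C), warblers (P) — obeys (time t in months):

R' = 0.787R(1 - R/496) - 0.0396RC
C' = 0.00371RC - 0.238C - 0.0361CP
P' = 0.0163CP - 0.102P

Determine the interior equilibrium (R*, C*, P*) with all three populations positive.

From dP/dt = 0: 0.0163C* = 0.102, so C* = 6.26.
From dR/dt = 0: 0.787(1 - R*/496) = 0.0396·6.26, giving R* = 496·(1 - 0.315) = 340.
From dC/dt = 0: 0.00371·340 - 0.238 = 0.0361P*, so P* = 1.02/0.0361 = 28.3.

R* ≈ 340, C* ≈ 6.26, P* ≈ 28.3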